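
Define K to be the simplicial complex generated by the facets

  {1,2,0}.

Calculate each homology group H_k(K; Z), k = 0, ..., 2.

Fix the vertex order 0 < 1 < 2 and write every simplex with vertices in increasing order. Then dim K = 2 and the simplices of K are:

  0-simplices (3): [0], [1], [2]
  1-simplices (3): [0,1], [0,2], [1,2]
  2-simplices (1): [0,1,2]

giving chain groups C_0 ≅ Z^3, C_1 ≅ Z^3, C_2 ≅ Z^1.

Boundary ∂_1: C_1 → C_0 maps an edge to its endpoints' difference, ∂[p,q] = q − p.
The 3×3 boundary matrix has rank 2 and Smith normal form diag(1,1).

Boundary ∂_2: C_2 → C_1 sends each 2-simplex [p,q,r] to [q,r] − [p,r] + [p,q]. For instance
  ∂[0,1,2] = [1,2] − [0,2] + [0,1].
The 3×1 boundary matrix has rank 1 and Smith normal form diag(1).

From H_k ≅ ker(∂_k) / im(∂_{k+1}) we obtain:

  H_0: rank C_0 − rank ∂_1 = 3 − 2 = 1, and the invariant factors of ∂_1 are all 1, so H_0 ≅ Z.
  H_1: rank ker ∂_1 − rank ∂_2 = (3 − 2) − 1 = 0, and the invariant factors of ∂_2 are all 1, so H_1 ≅ 0.
  H_2: rank ker ∂_2 − rank ∂_3 = (1 − 1) − 0 = 0, and there is no ∂_3, so H_2 ≅ 0.

As a check, the Euler characteristic is 3 − 3 + 1 = 1, which agrees with 1 − 0 + 0 = 1.

H_0 = Z,  H_1 = 0,  H_2 = 0.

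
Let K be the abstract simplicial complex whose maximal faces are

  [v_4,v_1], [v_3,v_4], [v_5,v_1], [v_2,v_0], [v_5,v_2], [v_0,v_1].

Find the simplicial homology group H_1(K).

H_1 ≅ Z.

We work with the vertex ordering v_0 < v_1 < v_2 < v_3 < v_4 < v_5. The simplices of K, each written with vertices in increasing order, are:

  0-simplices (6): [v_0], [v_1], [v_2], [v_3], [v_4], [v_5]
  1-simplices (6): [v_0,v_1], [v_0,v_2], [v_1,v_4], [v_1,v_5], [v_2,v_5], [v_3,v_4]

so the chain groups are C_0 ≅ Z^6, C_1 ≅ Z^6.

The boundary map ∂_1: C_1 → C_0 sends each edge [p,q] (with p < q) to q − p.
The resulting 6×6 matrix has rank 5, and its Smith normal form has invariant factors (1,1,1,1,1).

From H_k ≅ ker(∂_k) / im(∂_{k+1}) we obtain:

  H_1: rank ker ∂_1 − rank ∂_2 = (6 − 5) − 0 = 1, and there is no ∂_2, so H_1 = Z.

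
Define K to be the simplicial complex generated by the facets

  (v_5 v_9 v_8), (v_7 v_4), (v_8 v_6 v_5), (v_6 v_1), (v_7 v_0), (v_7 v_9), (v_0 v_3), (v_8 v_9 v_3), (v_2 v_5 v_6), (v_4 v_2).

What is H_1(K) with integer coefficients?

H_1 ≅ Z^2.

Fix the vertex order v_0 < v_1 < v_2 < v_3 < v_4 < v_5 < v_6 < v_7 < v_8 < v_9 and write every simplex with vertices in increasing order. Then dim K = 2 and the simplices of K are:

  0-simplices (10): [v_0], [v_1], [v_2], [v_3], [v_4], [v_5], [v_6], [v_7], [v_8], [v_9]
  1-simplices (15): (15 of them)
  2-simplices (4): [v_2,v_5,v_6], [v_3,v_8,v_9], [v_5,v_6,v_8], [v_5,v_8,v_9]

so the chain groups are C_0 ≅ Z^10, C_1 ≅ Z^15, C_2 ≅ Z^4.

The boundary map ∂_1: C_1 → C_0 maps an edge to its endpoints' difference, ∂[p,q] = q − p.
The resulting 10×15 matrix has rank 9, and its Smith normal form has invariant factors (1,1,1,1,1,1,1,1,1).

Boundary ∂_2: C_2 → C_1 maps a triangle to the signed sum of its edges. For instance
  ∂[v_5,v_8,v_9] = [v_8,v_9] − [v_5,v_9] + [v_5,v_8],
  ∂[v_3,v_8,v_9] = [v_8,v_9] − [v_3,v_9] + [v_3,v_8].
The resulting 15×4 matrix has rank 4, and its Smith normal form has invariant factors (1,1,1,1).

Reading off H_k = ker ∂_k / im ∂_{k+1}:

  H_1: rank ker ∂_1 − rank ∂_2 = (15 − 9) − 4 = 2, and the invariant factors of ∂_2 are all 1, so H_1 ≅ Z^2.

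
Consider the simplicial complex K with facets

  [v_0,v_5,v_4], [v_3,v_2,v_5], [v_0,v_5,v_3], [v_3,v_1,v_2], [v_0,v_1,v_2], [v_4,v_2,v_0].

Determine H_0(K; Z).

K has 6 vertices, 12 edges, 6 triangles.
rank ∂_0 = 0, rank ∂_1 = 5 ⇒ b_0 = 6 − 0 − 5 = 1; all invariant factors of ∂_1 are 1 so no torsion. So H_0 = Z.

H_0 ≅ Z.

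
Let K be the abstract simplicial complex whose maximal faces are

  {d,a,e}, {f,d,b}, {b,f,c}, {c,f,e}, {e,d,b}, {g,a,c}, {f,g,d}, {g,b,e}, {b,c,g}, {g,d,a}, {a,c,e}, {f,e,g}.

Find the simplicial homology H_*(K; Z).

H_0 = Z,  H_1 = Z/2,  H_2 = 0.

Fix the vertex order a < b < c < d < e < f < g and write every simplex with vertices in increasing order. Then dim K = 2 and the simplices of K are:

  0-simplices (7): a, b, c, d, e, f, g
  1-simplices (18): ac, ad, ae, ag, bc, bd, be, bf, bg, ce, cf, cg, de, df, dg, ef, eg, fg
  2-simplices (12): ace, acg, ade, adg, bcf, bcg, bde, bdf, beg, cef, dfg, efg

giving chain groups C_0 ≅ Z^7, C_1 ≅ Z^18, C_2 ≅ Z^12.

∂_1: C_1 → C_0 is given by ∂[p,q] = [q] − [p].
The resulting 7×18 matrix has rank 6, and its Smith normal form has invariant factors (1,1,1,1,1,1).

The boundary map ∂_2: C_2 → C_1 acts by ∂[p,q,r] = [q,r] − [p,r] + [p,q]. For instance
  ∂acg = cg − ag + ac,
  ∂dfg = fg − dg + df.
This gives a 18×12 integer matrix of rank 12; reducing to Smith normal form yields diagonal entries (1,1,1,1,1,1,1,1,1,1,1,2).

Reading off H_k = ker ∂_k / im ∂_{k+1}:

  H_0: rank C_0 − rank ∂_1 = 7 − 6 = 1, and the invariant factors of ∂_1 are all 1, so H_0 = Z.
  H_1: rank ker ∂_1 − rank ∂_2 = (18 − 6) − 12 = 0, and ∂_2 has invariant factor 2 > 1, so H_1 = Z/2.
  H_2: rank ker ∂_2 − rank ∂_3 = (12 − 12) − 0 = 0, and there is no ∂_3, so H_2 = 0.

As a check, the Euler characteristic is 7 − 18 + 12 = 1, which agrees with 1 − 0 + 0 = 1.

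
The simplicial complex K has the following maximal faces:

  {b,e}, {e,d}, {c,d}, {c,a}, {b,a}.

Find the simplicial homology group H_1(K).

H_1 = Z.

We work with the vertex ordering a < b < c < d < e. The simplices of K, each written with vertices in increasing order, are:

  0-simplices (5): a, b, c, d, e
  1-simplices (5): ab, ac, be, cd, de

so the chain groups are C_0 ≅ Z^5, C_1 ≅ Z^5.

∂_1: C_1 → C_0 is given by ∂[p,q] = [q] − [p].
As a 5×5 matrix over Z this has rank 4, with invariant factors (1,1,1,1).

Computing H_k = (kernel of ∂_k) / (image of ∂_{k+1}):

  H_1: rank ker ∂_1 − rank ∂_2 = (5 − 4) − 0 = 1, and there is no ∂_2, so H_1 ≅ Z.

(K is a triangulation of the circle S^1.)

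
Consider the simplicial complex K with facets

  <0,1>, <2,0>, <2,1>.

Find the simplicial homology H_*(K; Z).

H_0 = Z,  H_1 = Z.

Order the vertices as 0 < 1 < 2. Listing each simplex with vertices in this order, K has dimension 1 with simplices:

  0-simplices (3): [0], [1], [2]
  1-simplices (3): [0,1], [0,2], [1,2]

giving chain groups C_0 ≅ Z^3, C_1 ≅ Z^3.

∂_1: C_1 → C_0 maps an edge to its endpoints' difference, ∂[p,q] = q − p. For instance
  ∂[0,2] = [2] − [0].
The resulting 3×3 matrix has rank 2, and its Smith normal form has invariant factors (1,1).

From H_k ≅ ker(∂_k) / im(∂_{k+1}) we obtain:

  H_0: rank C_0 − rank ∂_1 = 3 − 2 = 1, and the invariant factors of ∂_1 are all 1, so H_0 = Z.
  H_1: rank ker ∂_1 − rank ∂_2 = (3 − 2) − 0 = 1, and there is no ∂_2, so H_1 = Z.

As a check, the Euler characteristic is 3 − 3 = 0, which agrees with 1 − 1 = 0.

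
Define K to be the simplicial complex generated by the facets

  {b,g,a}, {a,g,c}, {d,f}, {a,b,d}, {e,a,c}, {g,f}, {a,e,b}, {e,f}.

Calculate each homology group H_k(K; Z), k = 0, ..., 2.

H_0 = Z,  H_1 = Z^2,  H_2 = 0.

We work with the vertex ordering a < b < c < d < e < f < g. The simplices of K, each written with vertices in increasing order, are:

  0-simplices (7): a, b, c, d, e, f, g
  1-simplices (13): ab, ac, ad, ae, ag, bd, be, bg, ce, cg, df, ef, fg
  2-simplices (5): abd, abe, abg, ace, acg

giving chain groups C_0 ≅ Z^7, C_1 ≅ Z^13, C_2 ≅ Z^5.

The boundary map ∂_1: C_1 → C_0 is given by ∂[p,q] = [q] − [p]. For instance
  ∂fg = g − f.
As a 7×13 matrix over Z this has rank 6, with invariant factors (1,1,1,1,1,1).

∂_2: C_2 → C_1 maps a triangle to the signed sum of its edges. For instance
  ∂ace = ce − ae + ac,
  ∂abe = be − ae + ab.
The resulting 13×5 matrix has rank 5, and its Smith normal form has invariant factors (1,1,1,1,1).

Computing H_k = (kernel of ∂_k) / (image of ∂_{k+1}):

  H_0: rank C_0 − rank ∂_1 = 7 − 6 = 1, and the invariant factors of ∂_1 are all 1, so H_0 ≅ Z.
  H_1: rank ker ∂_1 − rank ∂_2 = (13 − 6) − 5 = 2, and the invariant factors of ∂_2 are all 1, so H_1 ≅ Z^2.
  H_2: rank ker ∂_2 − rank ∂_3 = (5 − 5) − 0 = 0, and there is no ∂_3, so H_2 ≅ 0.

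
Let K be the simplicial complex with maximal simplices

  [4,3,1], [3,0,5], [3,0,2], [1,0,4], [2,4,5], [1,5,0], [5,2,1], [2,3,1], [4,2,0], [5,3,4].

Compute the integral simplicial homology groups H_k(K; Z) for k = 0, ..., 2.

Fix the vertex order 0 < 1 < 2 < 3 < 4 < 5 and write every simplex with vertices in increasing order. Then dim K = 2 and the simplices of K are:

  0-simplices (6): [0], [1], [2], [3], [4], [5]
  1-simplices (15): [0,1], [0,2], [0,3], [0,4], [0,5], [1,2], [1,3], [1,4], [1,5], [2,3], [2,4], [2,5], [3,4], [3,5], [4,5]
  2-simplices (10): [0,1,4], [0,1,5], [0,2,3], [0,2,4], [0,3,5], [1,2,3], [1,2,5], [1,3,4], [2,4,5], [3,4,5]

so the chain groups are C_0 ≅ Z^6, C_1 ≅ Z^15, C_2 ≅ Z^10.

∂_1: C_1 → C_0 is given by ∂[p,q] = [q] − [p]. For instance
  ∂[0,5] = [5] − [0].
The 6×15 boundary matrix has rank 5 and Smith normal form diag(1,1,1,1,1).

The boundary map ∂_2: C_2 → C_1 maps a triangle to the signed sum of its edges. For instance
  ∂[1,3,4] = [3,4] − [1,4] + [1,3],
  ∂[2,4,5] = [4,5] − [2,5] + [2,4].
As a 15×10 matrix over Z this has rank 10, with invariant factors (1,1,1,1,1,1,1,1,1,2).

Reading off H_k = ker ∂_k / im ∂_{k+1}:

  H_0: rank C_0 − rank ∂_1 = 6 − 5 = 1, and the invariant factors of ∂_1 are all 1, so H_0 ≅ Z.
  H_1: rank ker ∂_1 − rank ∂_2 = (15 − 5) − 10 = 0, and ∂_2 has invariant factor 2 > 1, so H_1 ≅ Z/2.
  H_2: rank ker ∂_2 − rank ∂_3 = (10 − 10) − 0 = 0, and there is no ∂_3, so H_2 ≅ 0.

(K is a triangulation of the real projective plane RP^2.)

H_0 ≅ Z,  H_1 ≅ Z/2,  H_2 = 0.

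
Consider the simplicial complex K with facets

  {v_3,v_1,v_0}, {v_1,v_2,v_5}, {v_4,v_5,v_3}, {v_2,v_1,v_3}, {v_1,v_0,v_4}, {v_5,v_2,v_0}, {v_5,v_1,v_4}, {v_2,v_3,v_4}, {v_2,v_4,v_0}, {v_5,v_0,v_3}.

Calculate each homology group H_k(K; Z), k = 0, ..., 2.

H_0 ≅ Z,  H_1 ≅ Z/2Z,  H_2 = 0.

Order the vertices as v_0 < v_1 < v_2 < v_3 < v_4 < v_5. Listing each simplex with vertices in this order, K has dimension 2 with simplices:

  0-simplices (6): [v_0], [v_1], [v_2], [v_3], [v_4], [v_5]
  1-simplices (15): (15 of them)
  2-simplices (10): [v_0,v_1,v_3], [v_0,v_1,v_4], [v_0,v_2,v_4], [v_0,v_2,v_5], [v_0,v_3,v_5], [v_1,v_2,v_3], [v_1,v_2,v_5], [v_1,v_4,v_5], [v_2,v_3,v_4], [v_3,v_4,v_5]

Hence C_0 ≅ Z^6, C_1 ≅ Z^15, C_2 ≅ Z^10.

∂_1: C_1 → C_0 is given by ∂[p,q] = [q] − [p].
The 6×15 boundary matrix has rank 5 and Smith normal form diag(1,1,1,1,1).

Boundary ∂_2: C_2 → C_1 maps a triangle to the signed sum of its edges. For instance
  ∂[v_0,v_3,v_5] = [v_3,v_5] − [v_0,v_5] + [v_0,v_3],
  ∂[v_3,v_4,v_5] = [v_4,v_5] − [v_3,v_5] + [v_3,v_4].
The resulting 15×10 matrix has rank 10, and its Smith normal form has invariant factors (1,1,1,1,1,1,1,1,1,2).

Computing H_k = (kernel of ∂_k) / (image of ∂_{k+1}):

  H_0: rank C_0 − rank ∂_1 = 6 − 5 = 1, and the invariant factors of ∂_1 are all 1, so H_0 ≅ Z.
  H_1: rank ker ∂_1 − rank ∂_2 = (15 − 5) − 10 = 0, and ∂_2 has invariant factor 2 > 1, so H_1 ≅ Z/2Z.
  H_2: rank ker ∂_2 − rank ∂_3 = (10 − 10) − 0 = 0, and there is no ∂_3, so H_2 ≅ 0.

As a check, the Euler characteristic is 6 − 15 + 10 = 1, which agrees with 1 − 0 + 0 = 1.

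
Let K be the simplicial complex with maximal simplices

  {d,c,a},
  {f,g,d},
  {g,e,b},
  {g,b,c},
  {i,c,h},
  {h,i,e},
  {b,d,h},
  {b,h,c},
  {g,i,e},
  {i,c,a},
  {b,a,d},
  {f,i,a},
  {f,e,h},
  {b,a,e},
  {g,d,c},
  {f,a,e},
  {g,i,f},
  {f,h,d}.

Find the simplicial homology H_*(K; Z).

H_0 ≅ Z,  H_1 ≅ Z ⊕ Z/2,  H_2 = 0.

Order the vertices as a < b < c < d < e < f < g < h < i. Listing each simplex with vertices in this order, K has dimension 2 with simplices:

  0-simplices (9): a, b, c, d, e, f, g, h, i
  1-simplices (27): ab, ac, ad, ae, af, ai, bc, bd, be, bg, bh, cd, cg, ch, ci, df, dg, dh, ef, eg, eh, ei, fg, fh, fi, gi, hi
  2-simplices (18): abd, abe, acd, aci, aef, afi, bcg, bch, bdh, beg, cdg, chi, dfg, dfh, efh, egi, ehi, fgi

so the chain groups are C_0 ≅ Z^9, C_1 ≅ Z^27, C_2 ≅ Z^18.

∂_1: C_1 → C_0 is given by ∂[p,q] = [q] − [p]. For instance
  ∂bg = g − b.
The 9×27 boundary matrix has rank 8 and Smith normal form diag(1,1,1,1,1,1,1,1).

The boundary map ∂_2: C_2 → C_1 acts by ∂[p,q,r] = [q,r] − [p,r] + [p,q]. For instance
  ∂aef = ef − af + ae,
  ∂chi = hi − ci + ch.
The resulting 27×18 matrix has rank 18, and its Smith normal form has invariant factors (1,1,1,1,1,1,1,1,1,1,1,1,1,1,1,1,1,2).

Now H_k = ker ∂_k / im ∂_{k+1}, so:

  H_0: rank C_0 − rank ∂_1 = 9 − 8 = 1, and the invariant factors of ∂_1 are all 1, so H_0 ≅ Z.
  H_1: rank ker ∂_1 − rank ∂_2 = (27 − 8) − 18 = 1, and ∂_2 has invariant factor 2 > 1, so H_1 ≅ Z ⊕ Z/2.
  H_2: rank ker ∂_2 − rank ∂_3 = (18 − 18) − 0 = 0, and there is no ∂_3, so H_2 ≅ 0.

As a check, the Euler characteristic is 9 − 27 + 18 = 0, which agrees with 1 − 1 + 0 = 0.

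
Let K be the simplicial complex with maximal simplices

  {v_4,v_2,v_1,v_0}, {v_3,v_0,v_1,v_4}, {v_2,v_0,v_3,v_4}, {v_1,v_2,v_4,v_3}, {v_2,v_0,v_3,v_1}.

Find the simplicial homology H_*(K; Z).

H_0 = Z,  H_1 = 0,  H_2 = 0,  H_3 = Z.

Order the vertices as v_0 < v_1 < v_2 < v_3 < v_4. Listing each simplex with vertices in this order, K has dimension 3 with simplices:

  0-simplices (5): [v_0], [v_1], [v_2], [v_3], [v_4]
  1-simplices (10): [v_0,v_1], [v_0,v_2], [v_0,v_3], [v_0,v_4], [v_1,v_2], [v_1,v_3], [v_1,v_4], [v_2,v_3], [v_2,v_4], [v_3,v_4]
  2-simplices (10): [v_0,v_1,v_2], [v_0,v_1,v_3], [v_0,v_1,v_4], [v_0,v_2,v_3], [v_0,v_2,v_4], [v_0,v_3,v_4], [v_1,v_2,v_3], [v_1,v_2,v_4], [v_1,v_3,v_4], [v_2,v_3,v_4]
  3-simplices (5): [v_0,v_1,v_2,v_3], [v_0,v_1,v_2,v_4], [v_0,v_1,v_3,v_4], [v_0,v_2,v_3,v_4], [v_1,v_2,v_3,v_4]

Hence C_0 ≅ Z^5, C_1 ≅ Z^10, C_2 ≅ Z^10, C_3 ≅ Z^5.

∂_1: C_1 → C_0 maps an edge to its endpoints' difference, ∂[p,q] = q − p. For instance
  ∂[v_0,v_1] = [v_1] − [v_0].
The resulting 5×10 matrix has rank 4, and its Smith normal form has invariant factors (1,1,1,1).

The boundary map ∂_2: C_2 → C_1 acts by ∂[p,q,r] = [q,r] − [p,r] + [p,q]. For instance
  ∂[v_1,v_3,v_4] = [v_3,v_4] − [v_1,v_4] + [v_1,v_3],
  ∂[v_0,v_3,v_4] = [v_3,v_4] − [v_0,v_4] + [v_0,v_3].
As a 10×10 matrix over Z this has rank 6, with invariant factors (1,1,1,1,1,1).

∂_3: C_3 → C_2 sends each 3-simplex σ to the alternating sum Σ_i (−1)^i (σ with its i-th vertex removed). For instance
  ∂[v_0,v_1,v_2,v_3] = [v_1,v_2,v_3] − [v_0,v_2,v_3] + [v_0,v_1,v_3] − [v_0,v_1,v_2],
  ∂[v_0,v_1,v_2,v_4] = [v_1,v_2,v_4] − [v_0,v_2,v_4] + [v_0,v_1,v_4] − [v_0,v_1,v_2].
This gives a 10×5 integer matrix of rank 4; reducing to Smith normal form yields diagonal entries (1,1,1,1).

Reading off H_k = ker ∂_k / im ∂_{k+1}:

  H_0: rank C_0 − rank ∂_1 = 5 − 4 = 1, and the invariant factors of ∂_1 are all 1, so H_0 ≅ Z.
  H_1: rank ker ∂_1 − rank ∂_2 = (10 − 4) − 6 = 0, and the invariant factors of ∂_2 are all 1, so H_1 ≅ 0.
  H_2: rank ker ∂_2 − rank ∂_3 = (10 − 6) − 4 = 0, and the invariant factors of ∂_3 are all 1, so H_2 ≅ 0.
  H_3: rank ker ∂_3 − rank ∂_4 = (5 − 4) − 0 = 1, and there is no ∂_4, so H_3 ≅ Z.

(K is a triangulation of the 3-sphere S^3.)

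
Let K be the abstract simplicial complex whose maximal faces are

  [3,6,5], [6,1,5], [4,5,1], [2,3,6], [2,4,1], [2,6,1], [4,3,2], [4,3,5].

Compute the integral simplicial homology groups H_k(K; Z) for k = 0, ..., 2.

H_0 ≅ Z,  H_1 = 0,  H_2 ≅ Z.

We work with the vertex ordering 1 < 2 < 3 < 4 < 5 < 6. The simplices of K, each written with vertices in increasing order, are:

  0-simplices (6): [1], [2], [3], [4], [5], [6]
  1-simplices (12): [1,2], [1,4], [1,5], [1,6], [2,3], [2,4], [2,6], [3,4], [3,5], [3,6], [4,5], [5,6]
  2-simplices (8): [1,2,4], [1,2,6], [1,4,5], [1,5,6], [2,3,4], [2,3,6], [3,4,5], [3,5,6]

so the chain groups are C_0 ≅ Z^6, C_1 ≅ Z^12, C_2 ≅ Z^8.

Boundary ∂_1: C_1 → C_0 maps an edge to its endpoints' difference, ∂[p,q] = q − p.
As a 6×12 matrix over Z this has rank 5, with invariant factors (1,1,1,1,1).

Boundary ∂_2: C_2 → C_1 acts by ∂[p,q,r] = [q,r] − [p,r] + [p,q]. For instance
  ∂[3,4,5] = [4,5] − [3,5] + [3,4],
  ∂[1,2,6] = [2,6] − [1,6] + [1,2].
This gives a 12×8 integer matrix of rank 7; reducing to Smith normal form yields diagonal entries (1,1,1,1,1,1,1).

Computing H_k = (kernel of ∂_k) / (image of ∂_{k+1}):

  H_0: rank C_0 − rank ∂_1 = 6 − 5 = 1, and the invariant factors of ∂_1 are all 1, so H_0 = Z.
  H_1: rank ker ∂_1 − rank ∂_2 = (12 − 5) − 7 = 0, and the invariant factors of ∂_2 are all 1, so H_1 = 0.
  H_2: rank ker ∂_2 − rank ∂_3 = (8 − 7) − 0 = 1, and there is no ∂_3, so H_2 = Z.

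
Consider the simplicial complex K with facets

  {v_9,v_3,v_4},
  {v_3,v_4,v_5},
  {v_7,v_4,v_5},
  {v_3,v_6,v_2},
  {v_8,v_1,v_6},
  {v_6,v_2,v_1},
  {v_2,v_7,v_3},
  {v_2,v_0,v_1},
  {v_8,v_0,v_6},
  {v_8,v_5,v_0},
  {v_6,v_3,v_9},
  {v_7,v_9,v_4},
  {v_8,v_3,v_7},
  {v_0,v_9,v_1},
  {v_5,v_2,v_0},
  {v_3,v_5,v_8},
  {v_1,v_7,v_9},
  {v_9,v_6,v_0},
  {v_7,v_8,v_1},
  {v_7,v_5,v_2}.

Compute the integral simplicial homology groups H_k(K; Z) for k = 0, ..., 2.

H_0 ≅ Z,  H_1 ≅ Z ⊕ Z/2,  H_2 = 0.

Fix the vertex order v_0 < v_1 < v_2 < v_3 < v_4 < v_5 < v_6 < v_7 < v_8 < v_9 and write every simplex with vertices in increasing order. Then dim K = 2 and the simplices of K are:

  0-simplices (10): [v_0], [v_1], [v_2], [v_3], [v_4], [v_5], [v_6], [v_7], [v_8], [v_9]
  1-simplices (30): (30 of them)
  2-simplices (20): (20 of them)

so the chain groups are C_0 ≅ Z^10, C_1 ≅ Z^30, C_2 ≅ Z^20.

Boundary ∂_1: C_1 → C_0 maps an edge to its endpoints' difference, ∂[p,q] = q − p.
This gives a 10×30 integer matrix of rank 9; reducing to Smith normal form yields diagonal entries (1,1,1,1,1,1,1,1,1).

∂_2: C_2 → C_1 maps a triangle to the signed sum of its edges. For instance
  ∂[v_3,v_4,v_9] = [v_4,v_9] − [v_3,v_9] + [v_3,v_4],
  ∂[v_0,v_6,v_9] = [v_6,v_9] − [v_0,v_9] + [v_0,v_6].
As a 30×20 matrix over Z this has rank 20, with invariant factors (1,1,1,1,1,1,1,1,1,1,1,1,1,1,1,1,1,1,1,2).

From H_k ≅ ker(∂_k) / im(∂_{k+1}) we obtain:

  H_0: rank C_0 − rank ∂_1 = 10 − 9 = 1, and the invariant factors of ∂_1 are all 1, so H_0 ≅ Z.
  H_1: rank ker ∂_1 − rank ∂_2 = (30 − 9) − 20 = 1, and ∂_2 has invariant factor 2 > 1, so H_1 ≅ Z ⊕ Z/2.
  H_2: rank ker ∂_2 − rank ∂_3 = (20 − 20) − 0 = 0, and there is no ∂_3, so H_2 ≅ 0.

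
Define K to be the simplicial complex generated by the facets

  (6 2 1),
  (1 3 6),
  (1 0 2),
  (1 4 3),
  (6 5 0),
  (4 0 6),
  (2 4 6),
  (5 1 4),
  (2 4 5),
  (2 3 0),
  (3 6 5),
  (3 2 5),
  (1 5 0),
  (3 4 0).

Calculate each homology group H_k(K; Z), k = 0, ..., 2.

H_0 ≅ Z,  H_1 ≅ Z^2,  H_2 ≅ Z.

We work with the vertex ordering 0 < 1 < 2 < 3 < 4 < 5 < 6. The simplices of K, each written with vertices in increasing order, are:

  0-simplices (7): [0], [1], [2], [3], [4], [5], [6]
  1-simplices (21): [0,1], [0,2], [0,3], [0,4], [0,5], [0,6], [1,2], [1,3], [1,4], [1,5], [1,6], [2,3], [2,4], [2,5], [2,6], [3,4], [3,5], [3,6], [4,5], [4,6], [5,6]
  2-simplices (14): [0,1,2], [0,1,5], [0,2,3], [0,3,4], [0,4,6], [0,5,6], [1,2,6], [1,3,4], [1,3,6], [1,4,5], [2,3,5], [2,4,5], [2,4,6], [3,5,6]

Hence C_0 ≅ Z^7, C_1 ≅ Z^21, C_2 ≅ Z^14.

∂_1: C_1 → C_0 maps an edge to its endpoints' difference, ∂[p,q] = q − p.
The resulting 7×21 matrix has rank 6, and its Smith normal form has invariant factors (1,1,1,1,1,1).

∂_2: C_2 → C_1 sends each 2-simplex [p,q,r] to [q,r] − [p,r] + [p,q]. For instance
  ∂[2,3,5] = [3,5] − [2,5] + [2,3],
  ∂[0,5,6] = [5,6] − [0,6] + [0,5].
The 21×14 boundary matrix has rank 13 and Smith normal form diag(1,1,1,1,1,1,1,1,1,1,1,1,1).

Now H_k = ker ∂_k / im ∂_{k+1}, so:

  H_0: rank C_0 − rank ∂_1 = 7 − 6 = 1, and the invariant factors of ∂_1 are all 1, so H_0 = Z.
  H_1: rank ker ∂_1 − rank ∂_2 = (21 − 6) − 13 = 2, and the invariant factors of ∂_2 are all 1, so H_1 = Z^2.
  H_2: rank ker ∂_2 − rank ∂_3 = (14 − 13) − 0 = 1, and there is no ∂_3, so H_2 = Z.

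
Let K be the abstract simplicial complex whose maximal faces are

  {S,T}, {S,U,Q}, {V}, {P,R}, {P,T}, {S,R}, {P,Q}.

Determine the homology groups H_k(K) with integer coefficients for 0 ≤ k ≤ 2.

Take the total order P < Q < R < S < T < U < V on the vertex set. Then K (dimension 2) consists of the simplices:

  0-simplices (7): P, Q, R, S, T, U, V
  1-simplices (8): PQ, PR, PT, QS, QU, RS, ST, SU
  2-simplices (1): QSU

Hence C_0 ≅ Z^7, C_1 ≅ Z^8, C_2 ≅ Z^1.

∂_1: C_1 → C_0 is given by ∂[p,q] = [q] − [p].
As a 7×8 matrix over Z this has rank 5, with invariant factors (1,1,1,1,1).

The boundary map ∂_2: C_2 → C_1 sends each 2-simplex [p,q,r] to [q,r] − [p,r] + [p,q]. For instance
  ∂QSU = SU − QU + QS.
This gives a 8×1 integer matrix of rank 1; reducing to Smith normal form yields diagonal entries (1).

Now H_k = ker ∂_k / im ∂_{k+1}, so:

  H_0: rank C_0 − rank ∂_1 = 7 − 5 = 2, and the invariant factors of ∂_1 are all 1, so H_0 ≅ Z^2.
  H_1: rank ker ∂_1 − rank ∂_2 = (8 − 5) − 1 = 2, and the invariant factors of ∂_2 are all 1, so H_1 ≅ Z^2.
  H_2: rank ker ∂_2 − rank ∂_3 = (1 − 1) − 0 = 0, and there is no ∂_3, so H_2 ≅ 0.

H_0 ≅ Z^2,  H_1 ≅ Z^2,  H_2 = 0.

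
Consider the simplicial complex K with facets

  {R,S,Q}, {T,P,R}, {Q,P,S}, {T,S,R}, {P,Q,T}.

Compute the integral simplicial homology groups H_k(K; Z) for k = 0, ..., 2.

H_0 = Z,  H_1 = Z,  H_2 = 0.

We work with the vertex ordering P < Q < R < S < T. The simplices of K, each written with vertices in increasing order, are:

  0-simplices (5): P, Q, R, S, T
  1-simplices (10): PQ, PR, PS, PT, QR, QS, QT, RS, RT, ST
  2-simplices (5): PQS, PQT, PRT, QRS, RST

giving chain groups C_0 ≅ Z^5, C_1 ≅ Z^10, C_2 ≅ Z^5.

∂_1: C_1 → C_0 maps an edge to its endpoints' difference, ∂[p,q] = q − p. For instance
  ∂RT = T − R.
This gives a 5×10 integer matrix of rank 4; reducing to Smith normal form yields diagonal entries (1,1,1,1).

Boundary ∂_2: C_2 → C_1 maps a triangle to the signed sum of its edges. For instance
  ∂PQT = QT − PT + PQ,
  ∂QRS = RS − QS + QR.
This gives a 10×5 integer matrix of rank 5; reducing to Smith normal form yields diagonal entries (1,1,1,1,1).

Computing H_k = (kernel of ∂_k) / (image of ∂_{k+1}):

  H_0: rank C_0 − rank ∂_1 = 5 − 4 = 1, and the invariant factors of ∂_1 are all 1, so H_0 = Z.
  H_1: rank ker ∂_1 − rank ∂_2 = (10 − 4) − 5 = 1, and the invariant factors of ∂_2 are all 1, so H_1 = Z.
  H_2: rank ker ∂_2 − rank ∂_3 = (5 − 5) − 0 = 0, and there is no ∂_3, so H_2 = 0.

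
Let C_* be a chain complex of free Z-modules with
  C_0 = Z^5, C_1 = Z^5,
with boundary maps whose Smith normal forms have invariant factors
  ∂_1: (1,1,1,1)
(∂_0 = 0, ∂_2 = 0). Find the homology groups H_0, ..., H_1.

H_0: b_0 = 5 − 0 − 4 = 1; torsion from ∂_1 factors > 1: none. So H_0 = Z.
H_1: b_1 = 5 − 4 − 0 = 1; torsion from ∂_2 factors > 1: none. So H_1 = Z.

H_0 = Z,  H_1 = Z.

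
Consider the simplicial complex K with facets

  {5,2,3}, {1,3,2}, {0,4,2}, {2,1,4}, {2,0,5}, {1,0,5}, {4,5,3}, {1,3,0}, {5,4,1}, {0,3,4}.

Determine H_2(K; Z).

K has 6 vertices, 15 edges, 10 triangles.
rank ∂_2 = 10, rank ∂_3 = 0 ⇒ b_2 = 10 − 10 − 0 = 0. So H_2 = 0.

H_2 = 0.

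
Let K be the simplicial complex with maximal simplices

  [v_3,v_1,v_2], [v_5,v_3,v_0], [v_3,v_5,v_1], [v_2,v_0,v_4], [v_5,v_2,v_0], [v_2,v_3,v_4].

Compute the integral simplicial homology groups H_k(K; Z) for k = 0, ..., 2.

Fix the vertex order v_0 < v_1 < v_2 < v_3 < v_4 < v_5 and write every simplex with vertices in increasing order. Then dim K = 2 and the simplices of K are:

  0-simplices (6): [v_0], [v_1], [v_2], [v_3], [v_4], [v_5]
  1-simplices (12): [v_0,v_2], [v_0,v_3], [v_0,v_4], [v_0,v_5], [v_1,v_2], [v_1,v_3], [v_1,v_5], [v_2,v_3], [v_2,v_4], [v_2,v_5], [v_3,v_4], [v_3,v_5]
  2-simplices (6): [v_0,v_2,v_4], [v_0,v_2,v_5], [v_0,v_3,v_5], [v_1,v_2,v_3], [v_1,v_3,v_5], [v_2,v_3,v_4]

Hence C_0 ≅ Z^6, C_1 ≅ Z^12, C_2 ≅ Z^6.

∂_1: C_1 → C_0 is given by ∂[p,q] = [q] − [p]. For instance
  ∂[v_1,v_3] = [v_3] − [v_1].
The 6×12 boundary matrix has rank 5 and Smith normal form diag(1,1,1,1,1).

The boundary map ∂_2: C_2 → C_1 sends each 2-simplex [p,q,r] to [q,r] − [p,r] + [p,q]. For instance
  ∂[v_0,v_2,v_5] = [v_2,v_5] − [v_0,v_5] + [v_0,v_2],
  ∂[v_0,v_2,v_4] = [v_2,v_4] − [v_0,v_4] + [v_0,v_2].
This gives a 12×6 integer matrix of rank 6; reducing to Smith normal form yields diagonal entries (1,1,1,1,1,1).

Computing H_k = (kernel of ∂_k) / (image of ∂_{k+1}):

  H_0: rank C_0 − rank ∂_1 = 6 − 5 = 1, and the invariant factors of ∂_1 are all 1, so H_0 = Z.
  H_1: rank ker ∂_1 − rank ∂_2 = (12 − 5) − 6 = 1, and the invariant factors of ∂_2 are all 1, so H_1 = Z.
  H_2: rank ker ∂_2 − rank ∂_3 = (6 − 6) − 0 = 0, and there is no ∂_3, so H_2 = 0.

(K is a triangulation of the cylinder S^1 x I.)

H_0 = Z,  H_1 = Z,  H_2 = 0.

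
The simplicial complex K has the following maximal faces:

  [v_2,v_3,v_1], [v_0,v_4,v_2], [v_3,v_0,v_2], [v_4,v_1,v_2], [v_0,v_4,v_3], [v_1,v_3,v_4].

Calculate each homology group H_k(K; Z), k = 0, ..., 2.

H_0 ≅ Z,  H_1 = 0,  H_2 ≅ Z.

Order the vertices as v_0 < v_1 < v_2 < v_3 < v_4. Listing each simplex with vertices in this order, K has dimension 2 with simplices:

  0-simplices (5): [v_0], [v_1], [v_2], [v_3], [v_4]
  1-simplices (9): [v_0,v_2], [v_0,v_3], [v_0,v_4], [v_1,v_2], [v_1,v_3], [v_1,v_4], [v_2,v_3], [v_2,v_4], [v_3,v_4]
  2-simplices (6): [v_0,v_2,v_3], [v_0,v_2,v_4], [v_0,v_3,v_4], [v_1,v_2,v_3], [v_1,v_2,v_4], [v_1,v_3,v_4]

Hence C_0 ≅ Z^5, C_1 ≅ Z^9, C_2 ≅ Z^6.

∂_1: C_1 → C_0 is given by ∂[p,q] = [q] − [p].
The 5×9 boundary matrix has rank 4 and Smith normal form diag(1,1,1,1).

Boundary ∂_2: C_2 → C_1 sends each 2-simplex [p,q,r] to [q,r] − [p,r] + [p,q]. For instance
  ∂[v_1,v_2,v_4] = [v_2,v_4] − [v_1,v_4] + [v_1,v_2],
  ∂[v_0,v_3,v_4] = [v_3,v_4] − [v_0,v_4] + [v_0,v_3].
As a 9×6 matrix over Z this has rank 5, with invariant factors (1,1,1,1,1).

Computing H_k = (kernel of ∂_k) / (image of ∂_{k+1}):

  H_0: rank C_0 − rank ∂_1 = 5 − 4 = 1, and the invariant factors of ∂_1 are all 1, so H_0 = Z.
  H_1: rank ker ∂_1 − rank ∂_2 = (9 − 4) − 5 = 0, and the invariant factors of ∂_2 are all 1, so H_1 = 0.
  H_2: rank ker ∂_2 − rank ∂_3 = (6 − 5) − 0 = 1, and there is no ∂_3, so H_2 = Z.

As a check, the Euler characteristic is 5 − 9 + 6 = 2, which agrees with 1 − 0 + 1 = 2.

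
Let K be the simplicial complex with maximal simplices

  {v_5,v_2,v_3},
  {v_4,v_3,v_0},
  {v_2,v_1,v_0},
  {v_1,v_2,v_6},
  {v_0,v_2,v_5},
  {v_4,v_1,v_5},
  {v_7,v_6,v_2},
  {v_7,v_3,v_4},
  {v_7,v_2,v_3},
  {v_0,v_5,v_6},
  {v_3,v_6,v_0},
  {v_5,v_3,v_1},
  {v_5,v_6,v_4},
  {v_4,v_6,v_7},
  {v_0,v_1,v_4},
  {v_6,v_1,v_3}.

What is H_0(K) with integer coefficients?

H_0 = Z.

We work with the vertex ordering v_0 < v_1 < v_2 < v_3 < v_4 < v_5 < v_6 < v_7. The simplices of K, each written with vertices in increasing order, are:

  0-simplices (8): [v_0], [v_1], [v_2], [v_3], [v_4], [v_5], [v_6], [v_7]
  1-simplices (24): (24 of them)
  2-simplices (16): (16 of them)

Hence C_0 ≅ Z^8, C_1 ≅ Z^24, C_2 ≅ Z^16.

The boundary map ∂_1: C_1 → C_0 maps an edge to its endpoints' difference, ∂[p,q] = q − p.
This gives a 8×24 integer matrix of rank 7; reducing to Smith normal form yields diagonal entries (1,1,1,1,1,1,1).

Boundary ∂_2: C_2 → C_1 maps a triangle to the signed sum of its edges. For instance
  ∂[v_0,v_3,v_4] = [v_3,v_4] − [v_0,v_4] + [v_0,v_3],
  ∂[v_0,v_1,v_4] = [v_1,v_4] − [v_0,v_4] + [v_0,v_1].
As a 24×16 matrix over Z this has rank 15, with invariant factors (1,1,1,1,1,1,1,1,1,1,1,1,1,1,1).

From H_k ≅ ker(∂_k) / im(∂_{k+1}) we obtain:

  H_0: rank C_0 − rank ∂_1 = 8 − 7 = 1, and the invariant factors of ∂_1 are all 1, so H_0 ≅ Z.

(K is a triangulation of the torus T^2.)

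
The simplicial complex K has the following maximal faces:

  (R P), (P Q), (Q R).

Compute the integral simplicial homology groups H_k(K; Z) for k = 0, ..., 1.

H_0 ≅ Z,  H_1 ≅ Z.

Fix the vertex order P < Q < R and write every simplex with vertices in increasing order. Then dim K = 1 and the simplices of K are:

  0-simplices (3): P, Q, R
  1-simplices (3): PQ, PR, QR

giving chain groups C_0 ≅ Z^3, C_1 ≅ Z^3.

Boundary ∂_1: C_1 → C_0 is given by ∂[p,q] = [q] − [p].
The resulting 3×3 matrix has rank 2, and its Smith normal form has invariant factors (1,1).

Reading off H_k = ker ∂_k / im ∂_{k+1}:

  H_0: rank C_0 − rank ∂_1 = 3 − 2 = 1, and the invariant factors of ∂_1 are all 1, so H_0 ≅ Z.
  H_1: rank ker ∂_1 − rank ∂_2 = (3 − 2) − 0 = 1, and there is no ∂_2, so H_1 ≅ Z.

As a check, the Euler characteristic is 3 − 3 = 0, which agrees with 1 − 1 = 0.
(K is a triangulation of the circle S^1.)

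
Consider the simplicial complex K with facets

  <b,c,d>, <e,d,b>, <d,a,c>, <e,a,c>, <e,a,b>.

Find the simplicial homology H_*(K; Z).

Order the vertices as a < b < c < d < e. Listing each simplex with vertices in this order, K has dimension 2 with simplices:

  0-simplices (5): a, b, c, d, e
  1-simplices (10): ab, ac, ad, ae, bc, bd, be, cd, ce, de
  2-simplices (5): abe, acd, ace, bcd, bde

giving chain groups C_0 ≅ Z^5, C_1 ≅ Z^10, C_2 ≅ Z^5.

The boundary map ∂_1: C_1 → C_0 sends each edge [p,q] (with p < q) to q − p. For instance
  ∂de = e − d.
This gives a 5×10 integer matrix of rank 4; reducing to Smith normal form yields diagonal entries (1,1,1,1).

Boundary ∂_2: C_2 → C_1 acts by ∂[p,q,r] = [q,r] − [p,r] + [p,q]. For instance
  ∂bde = de − be + bd,
  ∂abe = be − ae + ab.
The 10×5 boundary matrix has rank 5 and Smith normal form diag(1,1,1,1,1).

Now H_k = ker ∂_k / im ∂_{k+1}, so:

  H_0: rank C_0 − rank ∂_1 = 5 − 4 = 1, and the invariant factors of ∂_1 are all 1, so H_0 = Z.
  H_1: rank ker ∂_1 − rank ∂_2 = (10 − 4) − 5 = 1, and the invariant factors of ∂_2 are all 1, so H_1 = Z.
  H_2: rank ker ∂_2 − rank ∂_3 = (5 − 5) − 0 = 0, and there is no ∂_3, so H_2 = 0.

As a check, the Euler characteristic is 5 − 10 + 5 = 0, which agrees with 1 − 1 + 0 = 0.
(K is a triangulation of the Möbius band.)

H_0 ≅ Z,  H_1 ≅ Z,  H_2 = 0.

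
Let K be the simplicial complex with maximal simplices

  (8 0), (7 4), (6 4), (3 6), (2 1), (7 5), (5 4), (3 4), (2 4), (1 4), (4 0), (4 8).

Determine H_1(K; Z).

H_1 ≅ Z^4.

We work with the vertex ordering 0 < 1 < 2 < 3 < 4 < 5 < 6 < 7 < 8. The simplices of K, each written with vertices in increasing order, are:

  0-simplices (9): [0], [1], [2], [3], [4], [5], [6], [7], [8]
  1-simplices (12): [0,4], [0,8], [1,2], [1,4], [2,4], [3,4], [3,6], [4,5], [4,6], [4,7], [4,8], [5,7]

Hence C_0 ≅ Z^9, C_1 ≅ Z^12.

The boundary map ∂_1: C_1 → C_0 sends each edge [p,q] (with p < q) to q − p.
The resulting 9×12 matrix has rank 8, and its Smith normal form has invariant factors (1,1,1,1,1,1,1,1).

Now H_k = ker ∂_k / im ∂_{k+1}, so:

  H_1: rank ker ∂_1 − rank ∂_2 = (12 − 8) − 0 = 4, and there is no ∂_2, so H_1 = Z^4.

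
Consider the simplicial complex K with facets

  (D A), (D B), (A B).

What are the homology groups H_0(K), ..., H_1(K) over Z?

H_0 = Z,  H_1 = Z.

Take the total order A < B < D on the vertex set. Then K (dimension 1) consists of the simplices:

  0-simplices (3): A, B, D
  1-simplices (3): AB, AD, BD

so the chain groups are C_0 ≅ Z^3, C_1 ≅ Z^3.

∂_1: C_1 → C_0 maps an edge to its endpoints' difference, ∂[p,q] = q − p. For instance
  ∂AD = D − A.
This gives a 3×3 integer matrix of rank 2; reducing to Smith normal form yields diagonal entries (1,1).

Reading off H_k = ker ∂_k / im ∂_{k+1}:

  H_0: rank C_0 − rank ∂_1 = 3 − 2 = 1, and the invariant factors of ∂_1 are all 1, so H_0 = Z.
  H_1: rank ker ∂_1 − rank ∂_2 = (3 − 2) − 0 = 1, and there is no ∂_2, so H_1 = Z.

As a check, the Euler characteristic is 3 − 3 = 0, which agrees with 1 − 1 = 0.
(K is a triangulation of the circle S^1.)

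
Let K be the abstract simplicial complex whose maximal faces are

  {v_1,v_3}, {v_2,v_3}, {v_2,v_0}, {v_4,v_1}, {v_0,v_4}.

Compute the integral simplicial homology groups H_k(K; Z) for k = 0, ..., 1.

Order the vertices as v_0 < v_1 < v_2 < v_3 < v_4. Listing each simplex with vertices in this order, K has dimension 1 with simplices:

  0-simplices (5): [v_0], [v_1], [v_2], [v_3], [v_4]
  1-simplices (5): [v_0,v_2], [v_0,v_4], [v_1,v_3], [v_1,v_4], [v_2,v_3]

Hence C_0 ≅ Z^5, C_1 ≅ Z^5.

The boundary map ∂_1: C_1 → C_0 maps an edge to its endpoints' difference, ∂[p,q] = q − p. For instance
  ∂[v_1,v_3] = [v_3] − [v_1].
As a 5×5 matrix over Z this has rank 4, with invariant factors (1,1,1,1).

Now H_k = ker ∂_k / im ∂_{k+1}, so:

  H_0: rank C_0 − rank ∂_1 = 5 − 4 = 1, and the invariant factors of ∂_1 are all 1, so H_0 = Z.
  H_1: rank ker ∂_1 − rank ∂_2 = (5 − 4) − 0 = 1, and there is no ∂_2, so H_1 = Z.

(K is a triangulation of the circle S^1.)

H_0 = Z,  H_1 = Z.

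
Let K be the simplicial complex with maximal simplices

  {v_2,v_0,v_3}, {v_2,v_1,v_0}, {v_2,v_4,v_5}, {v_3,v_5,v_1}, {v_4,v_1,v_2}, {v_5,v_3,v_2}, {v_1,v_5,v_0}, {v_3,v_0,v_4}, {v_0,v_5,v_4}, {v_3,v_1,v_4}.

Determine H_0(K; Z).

Take the total order v_0 < v_1 < v_2 < v_3 < v_4 < v_5 on the vertex set. Then K (dimension 2) consists of the simplices:

  0-simplices (6): [v_0], [v_1], [v_2], [v_3], [v_4], [v_5]
  1-simplices (15): (15 of them)
  2-simplices (10): [v_0,v_1,v_2], [v_0,v_1,v_5], [v_0,v_2,v_3], [v_0,v_3,v_4], [v_0,v_4,v_5], [v_1,v_2,v_4], [v_1,v_3,v_4], [v_1,v_3,v_5], [v_2,v_3,v_5], [v_2,v_4,v_5]

so the chain groups are C_0 ≅ Z^6, C_1 ≅ Z^15, C_2 ≅ Z^10.

∂_1: C_1 → C_0 sends each edge [p,q] (with p < q) to q − p. For instance
  ∂[v_1,v_4] = [v_4] − [v_1].
As a 6×15 matrix over Z this has rank 5, with invariant factors (1,1,1,1,1).

The boundary map ∂_2: C_2 → C_1 acts by ∂[p,q,r] = [q,r] − [p,r] + [p,q]. For instance
  ∂[v_2,v_4,v_5] = [v_4,v_5] − [v_2,v_5] + [v_2,v_4],
  ∂[v_1,v_3,v_4] = [v_3,v_4] − [v_1,v_4] + [v_1,v_3].
The resulting 15×10 matrix has rank 10, and its Smith normal form has invariant factors (1,1,1,1,1,1,1,1,1,2).

Computing H_k = (kernel of ∂_k) / (image of ∂_{k+1}):

  H_0: rank C_0 − rank ∂_1 = 6 − 5 = 1, and the invariant factors of ∂_1 are all 1, so H_0 ≅ Z.

(K is a triangulation of the real projective plane RP^2.)

H_0 = Z.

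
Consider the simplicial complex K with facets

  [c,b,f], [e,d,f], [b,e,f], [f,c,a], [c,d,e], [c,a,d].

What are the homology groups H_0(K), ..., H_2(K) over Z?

We work with the vertex ordering a < b < c < d < e < f. The simplices of K, each written with vertices in increasing order, are:

  0-simplices (6): a, b, c, d, e, f
  1-simplices (12): ac, ad, af, bc, be, bf, cd, ce, cf, de, df, ef
  2-simplices (6): acd, acf, bcf, bef, cde, def

Hence C_0 ≅ Z^6, C_1 ≅ Z^12, C_2 ≅ Z^6.

Boundary ∂_1: C_1 → C_0 is given by ∂[p,q] = [q] − [p]. For instance
  ∂ef = f − e.
The resulting 6×12 matrix has rank 5, and its Smith normal form has invariant factors (1,1,1,1,1).

The boundary map ∂_2: C_2 → C_1 acts by ∂[p,q,r] = [q,r] − [p,r] + [p,q]. For instance
  ∂bcf = cf − bf + bc,
  ∂bef = ef − bf + be.
This gives a 12×6 integer matrix of rank 6; reducing to Smith normal form yields diagonal entries (1,1,1,1,1,1).

Now H_k = ker ∂_k / im ∂_{k+1}, so:

  H_0: rank C_0 − rank ∂_1 = 6 − 5 = 1, and the invariant factors of ∂_1 are all 1, so H_0 ≅ Z.
  H_1: rank ker ∂_1 − rank ∂_2 = (12 − 5) − 6 = 1, and the invariant factors of ∂_2 are all 1, so H_1 ≅ Z.
  H_2: rank ker ∂_2 − rank ∂_3 = (6 − 6) − 0 = 0, and there is no ∂_3, so H_2 ≅ 0.

H_0 ≅ Z,  H_1 ≅ Z,  H_2 = 0.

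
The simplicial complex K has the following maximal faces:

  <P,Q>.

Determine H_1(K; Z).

H_1 = 0.

We work with the vertex ordering P < Q. The simplices of K, each written with vertices in increasing order, are:

  0-simplices (2): P, Q
  1-simplices (1): PQ

giving chain groups C_0 ≅ Z^2, C_1 ≅ Z^1.

The boundary map ∂_1: C_1 → C_0 is given by ∂[p,q] = [q] − [p]. For instance
  ∂PQ = Q − P.
The resulting 2×1 matrix has rank 1, and its Smith normal form has invariant factors (1).

From H_k ≅ ker(∂_k) / im(∂_{k+1}) we obtain:

  H_1: rank ker ∂_1 − rank ∂_2 = (1 − 1) − 0 = 0, and there is no ∂_2, so H_1 = 0.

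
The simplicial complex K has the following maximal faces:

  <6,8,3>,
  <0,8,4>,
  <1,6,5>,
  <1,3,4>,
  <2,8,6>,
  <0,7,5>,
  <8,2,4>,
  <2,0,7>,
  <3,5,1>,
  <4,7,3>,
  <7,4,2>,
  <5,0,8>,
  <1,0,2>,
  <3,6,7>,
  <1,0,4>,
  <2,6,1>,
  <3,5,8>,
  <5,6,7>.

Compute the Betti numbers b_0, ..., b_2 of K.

b_0 = 1, b_1 = 1, b_2 = 0.

Fix the vertex order 0 < 1 < 2 < 3 < 4 < 5 < 6 < 7 < 8 and write every simplex with vertices in increasing order. Then dim K = 2 and the simplices of K are:

  0-simplices (9): [0], [1], [2], [3], [4], [5], [6], [7], [8]
  1-simplices (27): (27 of them)
  2-simplices (18): [0,1,2], [0,1,4], [0,2,7], [0,4,8], [0,5,7], [0,5,8], [1,2,6], [1,3,4], [1,3,5], [1,5,6], [2,4,7], [2,4,8], [2,6,8], [3,4,7], [3,5,8], [3,6,7], [3,6,8], [5,6,7]

giving chain groups C_0 ≅ Z^9, C_1 ≅ Z^27, C_2 ≅ Z^18.

∂_1: C_1 → C_0 is given by ∂[p,q] = [q] − [p]. For instance
  ∂[1,5] = [5] − [1].
As a 9×27 matrix over Z this has rank 8, with invariant factors (1,1,1,1,1,1,1,1).

The boundary map ∂_2: C_2 → C_1 maps a triangle to the signed sum of its edges. For instance
  ∂[0,1,2] = [1,2] − [0,2] + [0,1],
  ∂[3,6,8] = [6,8] − [3,8] + [3,6].
This gives a 27×18 integer matrix of rank 18; reducing to Smith normal form yields diagonal entries (1,1,1,1,1,1,1,1,1,1,1,1,1,1,1,1,1,2).

From H_k ≅ ker(∂_k) / im(∂_{k+1}) we obtain:

  H_0: rank C_0 − rank ∂_1 = 9 − 8 = 1, and the invariant factors of ∂_1 are all 1, so H_0 ≅ Z.
  H_1: rank ker ∂_1 − rank ∂_2 = (27 − 8) − 18 = 1, and ∂_2 has invariant factor 2 > 1, so H_1 ≅ Z ⊕ Z/2Z.
  H_2: rank ker ∂_2 − rank ∂_3 = (18 − 18) − 0 = 0, and there is no ∂_3, so H_2 ≅ 0.

Hence the Betti numbers are b_0 = 1, b_1 = 1, b_2 = 0.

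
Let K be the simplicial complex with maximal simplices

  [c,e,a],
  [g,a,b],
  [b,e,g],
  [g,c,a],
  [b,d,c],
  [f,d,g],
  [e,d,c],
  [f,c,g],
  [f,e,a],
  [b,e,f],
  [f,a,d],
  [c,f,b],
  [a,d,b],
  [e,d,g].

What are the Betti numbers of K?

Fix the vertex order a < b < c < d < e < f < g and write every simplex with vertices in increasing order. Then dim K = 2 and the simplices of K are:

  0-simplices (7): a, b, c, d, e, f, g
  1-simplices (21): ab, ac, ad, ae, af, ag, bc, bd, be, bf, bg, cd, ce, cf, cg, de, df, dg, ef, eg, fg
  2-simplices (14): abd, abg, ace, acg, adf, aef, bcd, bcf, bef, beg, cde, cfg, deg, dfg

giving chain groups C_0 ≅ Z^7, C_1 ≅ Z^21, C_2 ≅ Z^14.

The boundary map ∂_1: C_1 → C_0 sends each edge [p,q] (with p < q) to q − p. For instance
  ∂ce = e − c.
The resulting 7×21 matrix has rank 6, and its Smith normal form has invariant factors (1,1,1,1,1,1).

Boundary ∂_2: C_2 → C_1 acts by ∂[p,q,r] = [q,r] − [p,r] + [p,q]. For instance
  ∂bcd = cd − bd + bc,
  ∂aef = ef − af + ae.
The resulting 21×14 matrix has rank 13, and its Smith normal form has invariant factors (1,1,1,1,1,1,1,1,1,1,1,1,1).

From H_k ≅ ker(∂_k) / im(∂_{k+1}) we obtain:

  H_0: rank C_0 − rank ∂_1 = 7 − 6 = 1, and the invariant factors of ∂_1 are all 1, so H_0 = Z.
  H_1: rank ker ∂_1 − rank ∂_2 = (21 − 6) − 13 = 2, and the invariant factors of ∂_2 are all 1, so H_1 = Z^2.
  H_2: rank ker ∂_2 − rank ∂_3 = (14 − 13) − 0 = 1, and there is no ∂_3, so H_2 = Z.

Hence the Betti numbers are b_0 = 1, b_1 = 2, b_2 = 1.

b_0 = 1, b_1 = 2, b_2 = 1.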